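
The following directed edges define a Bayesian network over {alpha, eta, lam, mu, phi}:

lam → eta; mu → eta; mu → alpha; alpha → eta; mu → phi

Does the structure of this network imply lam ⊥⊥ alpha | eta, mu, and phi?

There are 2 undirected paths between lam and alpha; checking each against the conditioning set {eta, mu, phi}:
Path 1: lam → eta ← mu → alpha
  mu is a fork here and mu is conditioned on, so the path is blocked at mu.
Path 2: lam → eta ← alpha
  eta is a collider and eta is conditioned on, which opens it — no node blocks this path, so it is active.
Because an active path exists, lam and alpha are not d-separated.

No — lam and alpha are not d-separated given {eta, mu, phi}.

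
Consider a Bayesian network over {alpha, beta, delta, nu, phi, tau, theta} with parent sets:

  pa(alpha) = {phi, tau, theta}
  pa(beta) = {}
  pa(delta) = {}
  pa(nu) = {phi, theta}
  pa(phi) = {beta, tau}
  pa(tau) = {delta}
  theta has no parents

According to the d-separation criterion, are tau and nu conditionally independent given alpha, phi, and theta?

Yes — tau and nu are d-separated given {alpha, phi, theta}.

There are 4 undirected paths between tau and nu; checking each against the conditioning set {alpha, phi, theta}:
  1. tau → alpha ← theta → nu — alpha:collider[open]; theta:fork[blocks] ⇒ blocked
  2. tau → alpha ← phi → nu — alpha:collider[open]; phi:fork[blocks] ⇒ blocked
  3. tau → phi → alpha ← theta → nu — phi:chain[blocks]; alpha:collider[open]; theta:fork[blocks] ⇒ blocked
  4. tau → phi → nu — phi:chain[blocks] ⇒ blocked
Every path is blocked, so tau and nu are d-separated given {alpha, phi, theta}.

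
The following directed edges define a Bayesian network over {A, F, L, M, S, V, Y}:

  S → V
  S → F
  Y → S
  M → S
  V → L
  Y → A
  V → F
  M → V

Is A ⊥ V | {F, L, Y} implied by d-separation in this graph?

Yes

Enumerating the 3 paths from A to V and testing each for blocking by {F, L, Y}:
  1. A ← Y → S ← M → V — Y:fork[blocks]; S:collider[open]; M:fork[open] ⇒ blocked
  2. A ← Y → S → V — Y:fork[blocks]; S:chain[open] ⇒ blocked
  3. A ← Y → S → F ← V — Y:fork[blocks]; S:chain[open]; F:collider[open] ⇒ blocked
Since every path is blocked, d-separation holds.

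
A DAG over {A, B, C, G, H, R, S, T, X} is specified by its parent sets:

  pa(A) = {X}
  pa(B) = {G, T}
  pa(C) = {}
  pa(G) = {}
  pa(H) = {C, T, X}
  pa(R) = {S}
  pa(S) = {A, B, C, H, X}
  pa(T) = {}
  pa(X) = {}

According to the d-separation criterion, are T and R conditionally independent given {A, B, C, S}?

Yes

5 paths connect T and R; each must be blocked for d-separation to hold:
Path 1: T → H → S → R
  S is a chain here and S is conditioned on, so the path is blocked at S.
Path 2: T → H ← X → S → R
  S is a chain here and S is conditioned on, so the path is blocked at S.
Path 3: T → H ← X → A → S → R
  A is a chain here and A is conditioned on, so the path is blocked at A.
Path 4: T → H ← C → S → R
  C is a fork here and C is conditioned on, so the path is blocked at C.
Path 5: T → B → S → R
  B is a chain here and B is conditioned on, so the path is blocked at B.
All paths are blocked; T ⊥ R | {A, B, C, S} holds.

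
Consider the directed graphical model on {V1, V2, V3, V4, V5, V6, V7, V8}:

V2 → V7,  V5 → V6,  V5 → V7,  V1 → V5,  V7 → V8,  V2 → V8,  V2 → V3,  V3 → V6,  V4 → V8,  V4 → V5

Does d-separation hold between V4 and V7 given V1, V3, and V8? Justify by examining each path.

No

6 paths connect V4 and V7; each must be blocked for d-separation to hold:
  1. V4 → V8 ← V2 → V3 → V6 ← V5 → V7 — V8:collider[open]; V2:fork[open]; V3:chain[blocks]; V6:collider[blocks]; V5:fork[open] ⇒ blocked
  2. V4 → V8 ← V2 → V7 — V8:collider[open]; V2:fork[open] ⇒ active
  3. V4 → V8 ← V7 — V8:collider[open] ⇒ active
  4. V4 → V5 → V7 — V5:chain[open] ⇒ active
  5. V4 → V5 → V6 ← V3 ← V2 → V7 — V5:chain[open]; V6:collider[blocks]; V3:chain[blocks]; V2:fork[open] ⇒ blocked
  6. V4 → V5 → V6 ← V3 ← V2 → V8 ← V7 — V5:chain[open]; V6:collider[blocks]; V3:chain[blocks]; V2:fork[open]; V8:collider[open] ⇒ blocked
Since the path V4 → V8 ← V2 → V7 is active, V4 and V7 are not d-separated given {V1, V3, V8}.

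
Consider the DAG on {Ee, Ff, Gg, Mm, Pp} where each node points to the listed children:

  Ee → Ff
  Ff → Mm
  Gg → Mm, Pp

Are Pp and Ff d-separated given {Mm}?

No

There is one path between Pp and Ff:
Path 1: Pp ← Gg → Mm ← Ff
  Gg is a fork and Gg is not conditioned on; Mm is a collider and Mm is conditioned on, which opens it — no node blocks this path, so it is active.
Because an active path exists, Pp and Ff are not d-separated.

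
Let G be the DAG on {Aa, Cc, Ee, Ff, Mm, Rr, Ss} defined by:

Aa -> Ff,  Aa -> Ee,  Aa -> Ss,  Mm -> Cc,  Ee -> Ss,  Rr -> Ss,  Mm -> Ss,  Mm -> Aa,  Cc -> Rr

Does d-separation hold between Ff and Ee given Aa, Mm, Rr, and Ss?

Yes

We examine all 4 paths between Ff and Ee:
Path 1: Ff ← Aa → Ee
  Aa is a fork here and Aa is conditioned on, so the path is blocked at Aa.
Path 2: Ff ← Aa → Ss ← Ee
  Aa is a fork here and Aa is conditioned on, so the path is blocked at Aa.
Path 3: Ff ← Aa ← Mm → Cc → Rr → Ss ← Ee
  Aa is a chain here and Aa is conditioned on, so the path is blocked at Aa.
Path 4: Ff ← Aa ← Mm → Ss ← Ee
  Aa is a chain here and Aa is conditioned on, so the path is blocked at Aa.
All paths are blocked; Ff ⊥ Ee | {Aa, Mm, Rr, Ss} holds.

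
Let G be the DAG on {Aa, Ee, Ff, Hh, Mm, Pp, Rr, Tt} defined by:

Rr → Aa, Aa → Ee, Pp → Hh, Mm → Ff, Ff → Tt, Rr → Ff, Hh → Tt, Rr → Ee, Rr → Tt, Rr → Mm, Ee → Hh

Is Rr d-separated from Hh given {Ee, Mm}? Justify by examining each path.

5 paths connect Rr and Hh; each must be blocked for d-separation to hold:
  1. Rr → Ee → Hh — Ee:chain[blocks] ⇒ blocked
  2. Rr → Aa → Ee → Hh — Aa:chain[open]; Ee:chain[blocks] ⇒ blocked
  3. Rr → Tt ← Hh — Tt:collider[blocks] ⇒ blocked
  4. Rr → Mm → Ff → Tt ← Hh — Mm:chain[blocks]; Ff:chain[open]; Tt:collider[blocks] ⇒ blocked
  5. Rr → Ff → Tt ← Hh — Ff:chain[open]; Tt:collider[blocks] ⇒ blocked
All paths are blocked; Rr ⊥ Hh | {Ee, Mm} holds.

Yes — Rr and Hh are d-separated given {Ee, Mm}.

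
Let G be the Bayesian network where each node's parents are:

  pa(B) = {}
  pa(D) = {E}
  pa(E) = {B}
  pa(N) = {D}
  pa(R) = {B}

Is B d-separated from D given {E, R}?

Yes — B and D are d-separated given {E, R}.

There is one path between B and D:
Path 1: B → E → D
  E is a chain here and E is conditioned on, so the path is blocked at E.
All paths are blocked; B ⊥ D | {E, R} holds.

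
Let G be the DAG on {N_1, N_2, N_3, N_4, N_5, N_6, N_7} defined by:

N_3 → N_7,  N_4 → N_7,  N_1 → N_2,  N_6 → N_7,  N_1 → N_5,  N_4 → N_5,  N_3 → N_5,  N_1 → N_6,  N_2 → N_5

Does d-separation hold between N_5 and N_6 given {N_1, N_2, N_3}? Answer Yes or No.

There are 4 undirected paths between N_5 and N_6; checking each against the conditioning set {N_1, N_2, N_3}:
  1. N_5 ← N_1 → N_6 — N_1:fork[blocks] ⇒ blocked
  2. N_5 ← N_3 → N_7 ← N_6 — N_3:fork[blocks]; N_7:collider[blocks] ⇒ blocked
  3. N_5 ← N_2 ← N_1 → N_6 — N_2:chain[blocks]; N_1:fork[blocks] ⇒ blocked
  4. N_5 ← N_4 → N_7 ← N_6 — N_4:fork[open]; N_7:collider[blocks] ⇒ blocked
Every path is blocked, so N_5 and N_6 are d-separated given {N_1, N_2, N_3}.

Yes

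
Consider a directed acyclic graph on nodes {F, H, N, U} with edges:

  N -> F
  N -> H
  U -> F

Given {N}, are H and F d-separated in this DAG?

There is one path between H and F:
  1. H ← N → F — N:fork[blocks] ⇒ blocked
All paths are blocked; H ⊥ F | {N} holds.

Yes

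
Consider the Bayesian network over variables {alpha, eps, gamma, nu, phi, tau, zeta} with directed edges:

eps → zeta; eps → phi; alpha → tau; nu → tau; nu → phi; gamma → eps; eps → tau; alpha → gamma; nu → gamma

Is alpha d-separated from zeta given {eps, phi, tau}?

Yes

We examine all 6 paths between alpha and zeta:
Path 1: alpha → tau ← nu → phi ← eps → zeta
  eps is a fork here and eps is conditioned on, so the path is blocked at eps.
Path 2: alpha → tau ← nu → gamma → eps → zeta
  eps is a chain here and eps is conditioned on, so the path is blocked at eps.
Path 3: alpha → tau ← eps → zeta
  eps is a fork here and eps is conditioned on, so the path is blocked at eps.
Path 4: alpha → gamma ← nu → tau ← eps → zeta
  eps is a fork here and eps is conditioned on, so the path is blocked at eps.
Path 5: alpha → gamma ← nu → phi ← eps → zeta
  eps is a fork here and eps is conditioned on, so the path is blocked at eps.
Path 6: alpha → gamma → eps → zeta
  eps is a chain here and eps is conditioned on, so the path is blocked at eps.
Every path is blocked, so alpha and zeta are d-separated given {eps, phi, tau}.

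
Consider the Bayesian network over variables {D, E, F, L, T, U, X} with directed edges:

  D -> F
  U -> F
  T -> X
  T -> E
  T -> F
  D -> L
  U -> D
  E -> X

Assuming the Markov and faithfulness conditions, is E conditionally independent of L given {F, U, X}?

Enumerating the 4 paths from E to L and testing each for blocking by {F, U, X}:
Path 1: E → X ← T → F ← D → L
  X is a collider and X is conditioned on, which opens it; T is a fork and T is not conditioned on; F is a collider and F is conditioned on, which opens it; D is a fork and D is not conditioned on — no node blocks this path, so it is active.
Path 2: E → X ← T → F ← U → D → L
  U is a fork here and U is conditioned on, so the path is blocked at U.
Path 3: E ← T → F ← D → L
  T is a fork and T is not conditioned on; F is a collider and F is conditioned on, which opens it; D is a fork and D is not conditioned on — no node blocks this path, so it is active.
Path 4: E ← T → F ← U → D → L
  U is a fork here and U is conditioned on, so the path is blocked at U.
Since the path E → X ← T → F ← D → L is active, E and L are not d-separated given {F, U, X}.

No — E and L are not d-separated given {F, U, X}.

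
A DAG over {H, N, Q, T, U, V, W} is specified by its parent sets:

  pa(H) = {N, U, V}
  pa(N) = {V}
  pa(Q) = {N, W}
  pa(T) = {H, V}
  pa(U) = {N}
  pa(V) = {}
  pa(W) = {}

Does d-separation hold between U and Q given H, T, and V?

No — U and Q are not d-separated given {H, T, V}.

We examine all 4 paths between U and Q:
Path 1: U ← N → Q
  N is a fork and N is not conditioned on — no node blocks this path, so it is active.
Path 2: U → H ← V → N → Q
  V is a fork here and V is conditioned on, so the path is blocked at V.
Path 3: U → H → T ← V → N → Q
  H is a chain here and H is conditioned on, so the path is blocked at H.
Path 4: U → H ← N → Q
  H is a collider and H is conditioned on, which opens it; N is a fork and N is not conditioned on — no node blocks this path, so it is active.
At least one path is unblocked, so d-separation fails.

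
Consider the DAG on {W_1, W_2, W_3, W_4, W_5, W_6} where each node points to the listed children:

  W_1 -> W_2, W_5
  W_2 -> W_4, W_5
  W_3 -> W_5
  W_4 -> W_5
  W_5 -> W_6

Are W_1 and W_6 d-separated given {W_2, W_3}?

No — W_1 and W_6 are not d-separated given {W_2, W_3}.

3 paths connect W_1 and W_6; each must be blocked for d-separation to hold:
  1. W_1 → W_2 → W_4 → W_5 → W_6 — W_2:chain[blocks]; W_4:chain[open]; W_5:chain[open] ⇒ blocked
  2. W_1 → W_2 → W_5 → W_6 — W_2:chain[blocks]; W_5:chain[open] ⇒ blocked
  3. W_1 → W_5 → W_6 — W_5:chain[open] ⇒ active
Since the path W_1 → W_5 → W_6 is active, W_1 and W_6 are not d-separated given {W_2, W_3}.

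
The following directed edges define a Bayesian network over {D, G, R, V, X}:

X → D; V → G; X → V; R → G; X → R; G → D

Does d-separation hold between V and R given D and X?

There are 4 undirected paths between V and R; checking each against the conditioning set {D, X}:
Path 1: V → G ← R
  G is a collider and its descendant D is conditioned on, which opens it — no node blocks this path, so it is active.
Path 2: V → G → D ← X → R
  X is a fork here and X is conditioned on, so the path is blocked at X.
Path 3: V ← X → R
  X is a fork here and X is conditioned on, so the path is blocked at X.
Path 4: V ← X → D ← G ← R
  X is a fork here and X is conditioned on, so the path is blocked at X.
Because an active path exists, V and R are not d-separated.

No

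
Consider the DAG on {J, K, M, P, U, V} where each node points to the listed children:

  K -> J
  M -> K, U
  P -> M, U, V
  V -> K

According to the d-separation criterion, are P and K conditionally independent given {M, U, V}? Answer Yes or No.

Yes — P and K are d-separated given {M, U, V}.

There are 3 undirected paths between P and K; checking each against the conditioning set {M, U, V}:
Path 1: P → V → K
  V is a chain here and V is conditioned on, so the path is blocked at V.
Path 2: P → U ← M → K
  M is a fork here and M is conditioned on, so the path is blocked at M.
Path 3: P → M → K
  M is a chain here and M is conditioned on, so the path is blocked at M.
All paths are blocked; P ⊥ K | {M, U, V} holds.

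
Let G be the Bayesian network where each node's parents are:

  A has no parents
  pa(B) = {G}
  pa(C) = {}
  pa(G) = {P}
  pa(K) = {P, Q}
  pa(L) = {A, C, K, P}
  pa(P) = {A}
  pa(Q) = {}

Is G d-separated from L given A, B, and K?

No

There are 3 undirected paths between G and L; checking each against the conditioning set {A, B, K}:
Path 1: G ← P → K → L
  K is a chain here and K is conditioned on, so the path is blocked at K.
Path 2: G ← P ← A → L
  A is a fork here and A is conditioned on, so the path is blocked at A.
Path 3: G ← P → L
  P is a fork and P is not conditioned on — no node blocks this path, so it is active.
At least one path is unblocked, so d-separation fails.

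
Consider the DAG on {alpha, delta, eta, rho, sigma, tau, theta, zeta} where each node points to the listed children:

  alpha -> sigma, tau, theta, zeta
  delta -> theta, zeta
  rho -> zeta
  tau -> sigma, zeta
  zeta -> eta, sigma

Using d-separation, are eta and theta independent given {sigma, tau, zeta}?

Enumerating the 6 paths from eta to theta and testing each for blocking by {sigma, tau, zeta}:
  1. eta ← zeta ← alpha → theta — zeta:chain[blocks]; alpha:fork[open] ⇒ blocked
  2. eta ← zeta ← delta → theta — zeta:chain[blocks]; delta:fork[open] ⇒ blocked
  3. eta ← zeta ← tau ← alpha → theta — zeta:chain[blocks]; tau:chain[blocks]; alpha:fork[open] ⇒ blocked
  4. eta ← zeta ← tau → sigma ← alpha → theta — zeta:chain[blocks]; tau:fork[blocks]; sigma:collider[open]; alpha:fork[open] ⇒ blocked
  5. eta ← zeta → sigma ← alpha → theta — zeta:fork[blocks]; sigma:collider[open]; alpha:fork[open] ⇒ blocked
  6. eta ← zeta → sigma ← tau ← alpha → theta — zeta:fork[blocks]; sigma:collider[open]; tau:chain[blocks]; alpha:fork[open] ⇒ blocked
Every path is blocked, so eta and theta are d-separated given {sigma, tau, zeta}.

Yes — eta and theta are d-separated given {sigma, tau, zeta}.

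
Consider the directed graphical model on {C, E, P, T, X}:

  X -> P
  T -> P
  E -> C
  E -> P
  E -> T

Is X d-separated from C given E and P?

Yes — X and C are d-separated given {E, P}.

2 paths connect X and C; each must be blocked for d-separation to hold:
  1. X → P ← E → C — P:collider[open]; E:fork[blocks] ⇒ blocked
  2. X → P ← T ← E → C — P:collider[open]; T:chain[open]; E:fork[blocks] ⇒ blocked
All paths are blocked; X ⊥ C | {E, P} holds.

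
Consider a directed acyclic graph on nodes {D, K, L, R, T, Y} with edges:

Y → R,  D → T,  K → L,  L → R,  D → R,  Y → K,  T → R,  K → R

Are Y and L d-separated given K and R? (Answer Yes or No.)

There are 4 undirected paths between Y and L; checking each against the conditioning set {K, R}:
Path 1: Y → R ← K → L
  K is a fork here and K is conditioned on, so the path is blocked at K.
Path 2: Y → R ← L
  R is a collider and R is conditioned on, which opens it — no node blocks this path, so it is active.
Path 3: Y → K → R ← L
  K is a chain here and K is conditioned on, so the path is blocked at K.
Path 4: Y → K → L
  K is a chain here and K is conditioned on, so the path is blocked at K.
Since the path Y → R ← L is active, Y and L are not d-separated given {K, R}.

No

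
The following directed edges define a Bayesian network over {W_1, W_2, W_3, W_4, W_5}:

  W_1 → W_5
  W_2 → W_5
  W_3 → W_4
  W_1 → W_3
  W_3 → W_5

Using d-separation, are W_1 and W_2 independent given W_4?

Enumerating the 2 paths from W_1 to W_2 and testing each for blocking by {W_4}:
Path 1: W_1 → W_5 ← W_2
  W_5 is a collider here and neither W_5 nor any of its descendants is conditioned on, so the collider stays closed — the path is blocked at W_5.
Path 2: W_1 → W_3 → W_5 ← W_2
  W_5 is a collider here and neither W_5 nor any of its descendants is conditioned on, so the collider stays closed — the path is blocked at W_5.
All paths are blocked; W_1 ⊥ W_2 | {W_4} holds.

Yes — W_1 and W_2 are d-separated given {W_4}.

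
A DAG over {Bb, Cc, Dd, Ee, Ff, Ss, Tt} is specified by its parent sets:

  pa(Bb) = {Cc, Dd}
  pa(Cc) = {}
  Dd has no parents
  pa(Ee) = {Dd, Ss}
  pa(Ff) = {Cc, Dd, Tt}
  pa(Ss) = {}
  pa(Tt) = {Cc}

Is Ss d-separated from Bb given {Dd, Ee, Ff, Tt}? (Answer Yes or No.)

Yes

There are 3 undirected paths between Ss and Bb; checking each against the conditioning set {Dd, Ee, Ff, Tt}:
Path 1: Ss → Ee ← Dd → Bb
  Dd is a fork here and Dd is conditioned on, so the path is blocked at Dd.
Path 2: Ss → Ee ← Dd → Ff ← Cc → Bb
  Dd is a fork here and Dd is conditioned on, so the path is blocked at Dd.
Path 3: Ss → Ee ← Dd → Ff ← Tt ← Cc → Bb
  Dd is a fork here and Dd is conditioned on, so the path is blocked at Dd.
Since every path is blocked, d-separation holds.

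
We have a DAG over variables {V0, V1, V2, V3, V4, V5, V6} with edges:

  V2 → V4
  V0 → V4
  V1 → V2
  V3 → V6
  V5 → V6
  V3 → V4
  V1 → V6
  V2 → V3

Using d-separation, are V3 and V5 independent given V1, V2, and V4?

There are 3 undirected paths between V3 and V5; checking each against the conditioning set {V1, V2, V4}:
Path 1: V3 → V6 ← V5
  V6 is a collider here and neither V6 nor any of its descendants is conditioned on, so the collider stays closed — the path is blocked at V6.
Path 2: V3 → V4 ← V2 ← V1 → V6 ← V5
  V2 is a chain here and V2 is conditioned on, so the path is blocked at V2.
Path 3: V3 ← V2 ← V1 → V6 ← V5
  V2 is a chain here and V2 is conditioned on, so the path is blocked at V2.
All paths are blocked; V3 ⊥ V5 | {V1, V2, V4} holds.

Yes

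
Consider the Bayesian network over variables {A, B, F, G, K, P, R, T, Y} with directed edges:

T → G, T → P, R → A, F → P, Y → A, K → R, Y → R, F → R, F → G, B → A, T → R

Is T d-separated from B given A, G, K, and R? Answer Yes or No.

No — T and B are not d-separated given {A, G, K, R}.

Enumerating the 6 paths from T to B and testing each for blocking by {A, G, K, R}:
Path 1: T → P ← F → R ← Y → A ← B
  P is a collider here and neither P nor any of its descendants is conditioned on, so the collider stays closed — the path is blocked at P.
Path 2: T → P ← F → R → A ← B
  P is a collider here and neither P nor any of its descendants is conditioned on, so the collider stays closed — the path is blocked at P.
Path 3: T → R ← Y → A ← B
  R is a collider and R is conditioned on, which opens it; Y is a fork and Y is not conditioned on; A is a collider and A is conditioned on, which opens it — no node blocks this path, so it is active.
Path 4: T → R → A ← B
  R is a chain here and R is conditioned on, so the path is blocked at R.
Path 5: T → G ← F → R ← Y → A ← B
  G is a collider and G is conditioned on, which opens it; F is a fork and F is not conditioned on; R is a collider and R is conditioned on, which opens it; Y is a fork and Y is not conditioned on; A is a collider and A is conditioned on, which opens it — no node blocks this path, so it is active.
Path 6: T → G ← F → R → A ← B
  R is a chain here and R is conditioned on, so the path is blocked at R.
Because an active path exists, T and B are not d-separated.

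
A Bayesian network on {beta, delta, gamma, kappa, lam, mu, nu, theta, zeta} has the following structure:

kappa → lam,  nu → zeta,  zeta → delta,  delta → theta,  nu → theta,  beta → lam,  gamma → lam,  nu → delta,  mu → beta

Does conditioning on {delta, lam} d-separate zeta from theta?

No — zeta and theta are not d-separated given {delta, lam}.

4 paths connect zeta and theta; each must be blocked for d-separation to hold:
Path 1: zeta ← nu → theta
  nu is a fork and nu is not conditioned on — no node blocks this path, so it is active.
Path 2: zeta ← nu → delta → theta
  delta is a chain here and delta is conditioned on, so the path is blocked at delta.
Path 3: zeta → delta ← nu → theta
  delta is a collider and delta is conditioned on, which opens it; nu is a fork and nu is not conditioned on — no node blocks this path, so it is active.
Path 4: zeta → delta → theta
  delta is a chain here and delta is conditioned on, so the path is blocked at delta.
At least one path is unblocked, so d-separation fails.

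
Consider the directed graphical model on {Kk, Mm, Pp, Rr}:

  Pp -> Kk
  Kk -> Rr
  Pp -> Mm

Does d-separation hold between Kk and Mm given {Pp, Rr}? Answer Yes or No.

Yes

There is one path between Kk and Mm:
  1. Kk ← Pp → Mm — Pp:fork[blocks] ⇒ blocked
Every path is blocked, so Kk and Mm are d-separated given {Pp, Rr}.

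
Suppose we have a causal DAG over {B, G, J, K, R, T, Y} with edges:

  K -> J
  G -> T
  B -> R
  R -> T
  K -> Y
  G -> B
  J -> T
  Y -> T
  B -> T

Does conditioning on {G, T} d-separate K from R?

Enumerating the 6 paths from K to R and testing each for blocking by {G, T}:
Path 1: K → Y → T ← B → R
  Y is a chain and Y is not conditioned on; T is a collider and T is conditioned on, which opens it; B is a fork and B is not conditioned on — no node blocks this path, so it is active.
Path 2: K → Y → T ← R
  Y is a chain and Y is not conditioned on; T is a collider and T is conditioned on, which opens it — no node blocks this path, so it is active.
Path 3: K → Y → T ← G → B → R
  G is a fork here and G is conditioned on, so the path is blocked at G.
Path 4: K → J → T ← B → R
  J is a chain and J is not conditioned on; T is a collider and T is conditioned on, which opens it; B is a fork and B is not conditioned on — no node blocks this path, so it is active.
Path 5: K → J → T ← R
  J is a chain and J is not conditioned on; T is a collider and T is conditioned on, which opens it — no node blocks this path, so it is active.
Path 6: K → J → T ← G → B → R
  G is a fork here and G is conditioned on, so the path is blocked at G.
Since the path K → Y → T ← B → R is active, K and R are not d-separated given {G, T}.

No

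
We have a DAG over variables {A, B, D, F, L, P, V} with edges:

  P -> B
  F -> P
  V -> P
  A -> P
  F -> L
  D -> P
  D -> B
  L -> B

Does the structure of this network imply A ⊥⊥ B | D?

No — A and B are not d-separated given {D}.

3 paths connect A and B; each must be blocked for d-separation to hold:
Path 1: A → P → B
  P is a chain and P is not conditioned on — no node blocks this path, so it is active.
Path 2: A → P ← F → L → B
  P is a collider here and neither P nor any of its descendants is conditioned on, so the collider stays closed — the path is blocked at P.
Path 3: A → P ← D → B
  P is a collider here and neither P nor any of its descendants is conditioned on, so the collider stays closed — the path is blocked at P.
Because an active path exists, A and B are not d-separated.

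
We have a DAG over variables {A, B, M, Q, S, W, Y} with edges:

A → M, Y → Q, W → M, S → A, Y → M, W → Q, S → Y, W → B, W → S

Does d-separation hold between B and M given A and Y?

We examine all 5 paths between B and M:
Path 1: B ← W → S → A → M
  A is a chain here and A is conditioned on, so the path is blocked at A.
Path 2: B ← W → S → Y → M
  Y is a chain here and Y is conditioned on, so the path is blocked at Y.
Path 3: B ← W → Q ← Y ← S → A → M
  Q is a collider here and neither Q nor any of its descendants is conditioned on, so the collider stays closed — the path is blocked at Q.
Path 4: B ← W → Q ← Y → M
  Q is a collider here and neither Q nor any of its descendants is conditioned on, so the collider stays closed — the path is blocked at Q.
Path 5: B ← W → M
  W is a fork and W is not conditioned on — no node blocks this path, so it is active.
At least one path is unblocked, so d-separation fails.

No — B and M are not d-separated given {A, Y}.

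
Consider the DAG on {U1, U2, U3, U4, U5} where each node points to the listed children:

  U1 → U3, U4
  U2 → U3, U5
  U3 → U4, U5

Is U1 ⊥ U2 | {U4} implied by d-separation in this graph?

No

There are 4 undirected paths between U1 and U2; checking each against the conditioning set {U4}:
  1. U1 → U4 ← U3 ← U2 — U4:collider[open]; U3:chain[open] ⇒ active
  2. U1 → U4 ← U3 → U5 ← U2 — U4:collider[open]; U3:fork[open]; U5:collider[blocks] ⇒ blocked
  3. U1 → U3 ← U2 — U3:collider[open] ⇒ active
  4. U1 → U3 → U5 ← U2 — U3:chain[open]; U5:collider[blocks] ⇒ blocked
Because an active path exists, U1 and U2 are not d-separated.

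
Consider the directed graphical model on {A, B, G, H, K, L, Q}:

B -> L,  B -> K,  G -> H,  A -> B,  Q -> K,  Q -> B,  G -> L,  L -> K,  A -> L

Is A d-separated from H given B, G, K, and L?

4 paths connect A and H; each must be blocked for d-separation to hold:
Path 1: A → L ← G → H
  G is a fork here and G is conditioned on, so the path is blocked at G.
Path 2: A → B ← Q → K ← L ← G → H
  L is a chain here and L is conditioned on, so the path is blocked at L.
Path 3: A → B → K ← L ← G → H
  B is a chain here and B is conditioned on, so the path is blocked at B.
Path 4: A → B → L ← G → H
  B is a chain here and B is conditioned on, so the path is blocked at B.
All paths are blocked; A ⊥ H | {B, G, K, L} holds.

Yes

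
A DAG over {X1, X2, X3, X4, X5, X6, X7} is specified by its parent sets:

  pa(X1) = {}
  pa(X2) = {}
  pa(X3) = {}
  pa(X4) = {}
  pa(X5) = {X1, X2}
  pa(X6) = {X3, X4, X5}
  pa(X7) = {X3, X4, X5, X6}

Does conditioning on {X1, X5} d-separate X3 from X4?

Yes — X3 and X4 are d-separated given {X1, X5}.

We examine all 6 paths between X3 and X4:
  1. X3 → X6 ← X4 — X6:collider[blocks] ⇒ blocked
  2. X3 → X6 ← X5 → X7 ← X4 — X6:collider[blocks]; X5:fork[blocks]; X7:collider[blocks] ⇒ blocked
  3. X3 → X6 → X7 ← X4 — X6:chain[open]; X7:collider[blocks] ⇒ blocked
  4. X3 → X7 ← X4 — X7:collider[blocks] ⇒ blocked
  5. X3 → X7 ← X6 ← X4 — X7:collider[blocks]; X6:chain[open] ⇒ blocked
  6. X3 → X7 ← X5 → X6 ← X4 — X7:collider[blocks]; X5:fork[blocks]; X6:collider[blocks] ⇒ blocked
Every path is blocked, so X3 and X4 are d-separated given {X1, X5}.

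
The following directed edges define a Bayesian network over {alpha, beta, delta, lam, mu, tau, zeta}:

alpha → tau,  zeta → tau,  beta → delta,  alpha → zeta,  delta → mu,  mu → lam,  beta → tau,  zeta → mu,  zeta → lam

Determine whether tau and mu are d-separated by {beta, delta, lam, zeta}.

Yes — tau and mu are d-separated given {beta, delta, lam, zeta}.

5 paths connect tau and mu; each must be blocked for d-separation to hold:
  1. tau ← zeta → lam ← mu — zeta:fork[blocks]; lam:collider[open] ⇒ blocked
  2. tau ← zeta → mu — zeta:fork[blocks] ⇒ blocked
  3. tau ← alpha → zeta → lam ← mu — alpha:fork[open]; zeta:chain[blocks]; lam:collider[open] ⇒ blocked
  4. tau ← alpha → zeta → mu — alpha:fork[open]; zeta:chain[blocks] ⇒ blocked
  5. tau ← beta → delta → mu — beta:fork[blocks]; delta:chain[blocks] ⇒ blocked
All paths are blocked; tau ⊥ mu | {beta, delta, lam, zeta} holds.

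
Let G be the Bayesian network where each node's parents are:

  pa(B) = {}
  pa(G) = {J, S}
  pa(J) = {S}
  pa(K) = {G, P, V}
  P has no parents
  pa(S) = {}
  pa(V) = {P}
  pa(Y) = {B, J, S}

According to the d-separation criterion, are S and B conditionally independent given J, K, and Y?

Enumerating the 3 paths from S to B and testing each for blocking by {J, K, Y}:
Path 1: S → G ← J → Y ← B
  J is a fork here and J is conditioned on, so the path is blocked at J.
Path 2: S → J → Y ← B
  J is a chain here and J is conditioned on, so the path is blocked at J.
Path 3: S → Y ← B
  Y is a collider and Y is conditioned on, which opens it — no node blocks this path, so it is active.
Because an active path exists, S and B are not d-separated.

No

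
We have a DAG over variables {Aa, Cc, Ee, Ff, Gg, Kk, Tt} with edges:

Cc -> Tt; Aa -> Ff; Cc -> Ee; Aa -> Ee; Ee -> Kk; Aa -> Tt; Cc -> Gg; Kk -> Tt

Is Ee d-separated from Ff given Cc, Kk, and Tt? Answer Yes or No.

No

3 paths connect Ee and Ff; each must be blocked for d-separation to hold:
Path 1: Ee ← Aa → Ff
  Aa is a fork and Aa is not conditioned on — no node blocks this path, so it is active.
Path 2: Ee ← Cc → Tt ← Aa → Ff
  Cc is a fork here and Cc is conditioned on, so the path is blocked at Cc.
Path 3: Ee → Kk → Tt ← Aa → Ff
  Kk is a chain here and Kk is conditioned on, so the path is blocked at Kk.
Since the path Ee ← Aa → Ff is active, Ee and Ff are not d-separated given {Cc, Kk, Tt}.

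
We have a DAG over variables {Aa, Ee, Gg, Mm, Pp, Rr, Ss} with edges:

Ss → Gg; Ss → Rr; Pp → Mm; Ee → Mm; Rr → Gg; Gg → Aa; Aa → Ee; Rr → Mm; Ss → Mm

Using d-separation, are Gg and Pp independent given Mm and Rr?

There are 5 undirected paths between Gg and Pp; checking each against the conditioning set {Mm, Rr}:
Path 1: Gg ← Ss → Mm ← Pp
  Ss is a fork and Ss is not conditioned on; Mm is a collider and Mm is conditioned on, which opens it — no node blocks this path, so it is active.
Path 2: Gg ← Ss → Rr → Mm ← Pp
  Rr is a chain here and Rr is conditioned on, so the path is blocked at Rr.
Path 3: Gg → Aa → Ee → Mm ← Pp
  Aa is a chain and Aa is not conditioned on; Ee is a chain and Ee is not conditioned on; Mm is a collider and Mm is conditioned on, which opens it — no node blocks this path, so it is active.
Path 4: Gg ← Rr → Mm ← Pp
  Rr is a fork here and Rr is conditioned on, so the path is blocked at Rr.
Path 5: Gg ← Rr ← Ss → Mm ← Pp
  Rr is a chain here and Rr is conditioned on, so the path is blocked at Rr.
At least one path is unblocked, so d-separation fails.

No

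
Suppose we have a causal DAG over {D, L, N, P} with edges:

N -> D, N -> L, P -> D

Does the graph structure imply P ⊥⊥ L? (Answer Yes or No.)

Yes

Only one path connects P and L:
Path 1: P → D ← N → L
  D is a collider here and neither D nor any of its descendants is conditioned on, so the collider stays closed — the path is blocked at D.
Since every path is blocked, d-separation holds.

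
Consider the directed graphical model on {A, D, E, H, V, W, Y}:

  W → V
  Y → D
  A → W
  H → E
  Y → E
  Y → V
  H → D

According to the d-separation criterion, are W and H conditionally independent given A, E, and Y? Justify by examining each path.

Yes

2 paths connect W and H; each must be blocked for d-separation to hold:
Path 1: W → V ← Y → D ← H
  V is a collider here and neither V nor any of its descendants is conditioned on, so the collider stays closed — the path is blocked at V.
Path 2: W → V ← Y → E ← H
  V is a collider here and neither V nor any of its descendants is conditioned on, so the collider stays closed — the path is blocked at V.
All paths are blocked; W ⊥ H | {A, E, Y} holds.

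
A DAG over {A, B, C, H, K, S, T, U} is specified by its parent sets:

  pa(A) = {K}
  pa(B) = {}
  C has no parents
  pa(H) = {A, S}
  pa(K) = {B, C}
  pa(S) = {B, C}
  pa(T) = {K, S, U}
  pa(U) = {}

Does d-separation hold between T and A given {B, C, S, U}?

There are 6 undirected paths between T and A; checking each against the conditioning set {B, C, S, U}:
  1. T ← S ← B → K → A — S:chain[blocks]; B:fork[blocks]; K:chain[open] ⇒ blocked
  2. T ← S → H ← A — S:fork[blocks]; H:collider[blocks] ⇒ blocked
  3. T ← S ← C → K → A — S:chain[blocks]; C:fork[blocks]; K:chain[open] ⇒ blocked
  4. T ← K ← B → S → H ← A — K:chain[open]; B:fork[blocks]; S:chain[blocks]; H:collider[blocks] ⇒ blocked
  5. T ← K → A — K:fork[open] ⇒ active
  6. T ← K ← C → S → H ← A — K:chain[open]; C:fork[blocks]; S:chain[blocks]; H:collider[blocks] ⇒ blocked
Because an active path exists, T and A are not d-separated.

No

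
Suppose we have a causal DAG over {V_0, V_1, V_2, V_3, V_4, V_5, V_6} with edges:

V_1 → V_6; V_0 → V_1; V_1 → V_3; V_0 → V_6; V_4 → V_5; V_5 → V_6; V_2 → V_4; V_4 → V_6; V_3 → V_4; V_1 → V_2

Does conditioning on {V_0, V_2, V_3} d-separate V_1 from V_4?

Yes

We examine all 6 paths between V_1 and V_4:
  1. V_1 → V_6 ← V_5 ← V_4 — V_6:collider[blocks]; V_5:chain[open] ⇒ blocked
  2. V_1 → V_6 ← V_4 — V_6:collider[blocks] ⇒ blocked
  3. V_1 ← V_0 → V_6 ← V_5 ← V_4 — V_0:fork[blocks]; V_6:collider[blocks]; V_5:chain[open] ⇒ blocked
  4. V_1 ← V_0 → V_6 ← V_4 — V_0:fork[blocks]; V_6:collider[blocks] ⇒ blocked
  5. V_1 → V_3 → V_4 — V_3:chain[blocks] ⇒ blocked
  6. V_1 → V_2 → V_4 — V_2:chain[blocks] ⇒ blocked
Every path is blocked, so V_1 and V_4 are d-separated given {V_0, V_2, V_3}.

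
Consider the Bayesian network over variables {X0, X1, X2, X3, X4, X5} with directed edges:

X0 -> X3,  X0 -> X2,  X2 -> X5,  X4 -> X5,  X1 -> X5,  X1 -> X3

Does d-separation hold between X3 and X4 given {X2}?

Yes

2 paths connect X3 and X4; each must be blocked for d-separation to hold:
Path 1: X3 ← X0 → X2 → X5 ← X4
  X2 is a chain here and X2 is conditioned on, so the path is blocked at X2.
Path 2: X3 ← X1 → X5 ← X4
  X5 is a collider here and neither X5 nor any of its descendants is conditioned on, so the collider stays closed — the path is blocked at X5.
Since every path is blocked, d-separation holds.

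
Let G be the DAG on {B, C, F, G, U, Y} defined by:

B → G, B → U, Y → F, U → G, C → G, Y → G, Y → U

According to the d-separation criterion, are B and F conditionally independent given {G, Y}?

Yes

We examine all 4 paths between B and F:
Path 1: B → U ← Y → F
  Y is a fork here and Y is conditioned on, so the path is blocked at Y.
Path 2: B → U → G ← Y → F
  Y is a fork here and Y is conditioned on, so the path is blocked at Y.
Path 3: B → G ← Y → F
  Y is a fork here and Y is conditioned on, so the path is blocked at Y.
Path 4: B → G ← U ← Y → F
  Y is a fork here and Y is conditioned on, so the path is blocked at Y.
All paths are blocked; B ⊥ F | {G, Y} holds.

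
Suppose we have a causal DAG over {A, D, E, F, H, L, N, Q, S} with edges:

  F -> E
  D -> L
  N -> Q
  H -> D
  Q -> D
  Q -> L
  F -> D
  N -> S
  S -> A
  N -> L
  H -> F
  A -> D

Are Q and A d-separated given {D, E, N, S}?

There are 6 undirected paths between Q and A; checking each against the conditioning set {D, E, N, S}:
Path 1: Q → L ← D ← A
  L is a collider here and neither L nor any of its descendants is conditioned on, so the collider stays closed — the path is blocked at L.
Path 2: Q → L ← N → S → A
  L is a collider here and neither L nor any of its descendants is conditioned on, so the collider stays closed — the path is blocked at L.
Path 3: Q → D → L ← N → S → A
  D is a chain here and D is conditioned on, so the path is blocked at D.
Path 4: Q → D ← A
  D is a collider and D is conditioned on, which opens it — no node blocks this path, so it is active.
Path 5: Q ← N → L ← D ← A
  N is a fork here and N is conditioned on, so the path is blocked at N.
Path 6: Q ← N → S → A
  N is a fork here and N is conditioned on, so the path is blocked at N.
Since the path Q → D ← A is active, Q and A are not d-separated given {D, E, N, S}.

No — Q and A are not d-separated given {D, E, N, S}.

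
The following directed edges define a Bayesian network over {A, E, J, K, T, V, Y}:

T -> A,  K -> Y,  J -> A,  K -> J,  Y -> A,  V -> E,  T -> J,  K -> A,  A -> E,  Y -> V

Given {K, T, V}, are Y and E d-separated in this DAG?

Enumerating the 5 paths from Y to E and testing each for blocking by {K, T, V}:
  1. Y ← K → J → A → E — K:fork[blocks]; J:chain[open]; A:chain[open] ⇒ blocked
  2. Y ← K → J ← T → A → E — K:fork[blocks]; J:collider[blocks]; T:fork[blocks]; A:chain[open] ⇒ blocked
  3. Y ← K → A → E — K:fork[blocks]; A:chain[open] ⇒ blocked
  4. Y → A → E — A:chain[open] ⇒ active
  5. Y → V → E — V:chain[blocks] ⇒ blocked
Since the path Y → A → E is active, Y and E are not d-separated given {K, T, V}.

No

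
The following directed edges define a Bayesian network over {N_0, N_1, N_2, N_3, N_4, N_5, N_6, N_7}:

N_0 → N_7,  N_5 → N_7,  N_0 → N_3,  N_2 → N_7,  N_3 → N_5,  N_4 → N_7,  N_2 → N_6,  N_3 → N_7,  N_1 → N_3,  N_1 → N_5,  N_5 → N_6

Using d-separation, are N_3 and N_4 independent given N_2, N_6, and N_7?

No — N_3 and N_4 are not d-separated given {N_2, N_6, N_7}.

6 paths connect N_3 and N_4; each must be blocked for d-separation to hold:
  1. N_3 ← N_1 → N_5 → N_7 ← N_4 — N_1:fork[open]; N_5:chain[open]; N_7:collider[open] ⇒ active
  2. N_3 ← N_1 → N_5 → N_6 ← N_2 → N_7 ← N_4 — N_1:fork[open]; N_5:chain[open]; N_6:collider[open]; N_2:fork[blocks]; N_7:collider[open] ⇒ blocked
  3. N_3 → N_5 → N_7 ← N_4 — N_5:chain[open]; N_7:collider[open] ⇒ active
  4. N_3 → N_5 → N_6 ← N_2 → N_7 ← N_4 — N_5:chain[open]; N_6:collider[open]; N_2:fork[blocks]; N_7:collider[open] ⇒ blocked
  5. N_3 → N_7 ← N_4 — N_7:collider[open] ⇒ active
  6. N_3 ← N_0 → N_7 ← N_4 — N_0:fork[open]; N_7:collider[open] ⇒ active
Since the path N_3 ← N_1 → N_5 → N_7 ← N_4 is active, N_3 and N_4 are not d-separated given {N_2, N_6, N_7}.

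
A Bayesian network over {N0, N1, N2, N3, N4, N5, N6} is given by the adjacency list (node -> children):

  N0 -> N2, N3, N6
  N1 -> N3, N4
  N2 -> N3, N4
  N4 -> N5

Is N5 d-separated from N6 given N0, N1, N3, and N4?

Yes

Enumerating the 4 paths from N5 to N6 and testing each for blocking by {N0, N1, N3, N4}:
Path 1: N5 ← N4 ← N1 → N3 ← N2 ← N0 → N6
  N4 is a chain here and N4 is conditioned on, so the path is blocked at N4.
Path 2: N5 ← N4 ← N1 → N3 ← N0 → N6
  N4 is a chain here and N4 is conditioned on, so the path is blocked at N4.
Path 3: N5 ← N4 ← N2 → N3 ← N0 → N6
  N4 is a chain here and N4 is conditioned on, so the path is blocked at N4.
Path 4: N5 ← N4 ← N2 ← N0 → N6
  N4 is a chain here and N4 is conditioned on, so the path is blocked at N4.
All paths are blocked; N5 ⊥ N6 | {N0, N1, N3, N4} holds.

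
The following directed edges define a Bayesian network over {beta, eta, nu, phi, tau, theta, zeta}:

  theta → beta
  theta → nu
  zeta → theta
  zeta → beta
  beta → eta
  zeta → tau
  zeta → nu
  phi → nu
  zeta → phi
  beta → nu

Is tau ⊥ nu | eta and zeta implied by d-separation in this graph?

Yes

6 paths connect tau and nu; each must be blocked for d-separation to hold:
  1. tau ← zeta → beta ← theta → nu — zeta:fork[blocks]; beta:collider[open]; theta:fork[open] ⇒ blocked
  2. tau ← zeta → beta → nu — zeta:fork[blocks]; beta:chain[open] ⇒ blocked
  3. tau ← zeta → theta → beta → nu — zeta:fork[blocks]; theta:chain[open]; beta:chain[open] ⇒ blocked
  4. tau ← zeta → theta → nu — zeta:fork[blocks]; theta:chain[open] ⇒ blocked
  5. tau ← zeta → nu — zeta:fork[blocks] ⇒ blocked
  6. tau ← zeta → phi → nu — zeta:fork[blocks]; phi:chain[open] ⇒ blocked
All paths are blocked; tau ⊥ nu | {eta, zeta} holds.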